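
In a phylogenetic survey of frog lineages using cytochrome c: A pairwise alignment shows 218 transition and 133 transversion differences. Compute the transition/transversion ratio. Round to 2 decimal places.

R = 218/133 = 1.639097… ≈ 1.64 (to 2 d.p.).

1.64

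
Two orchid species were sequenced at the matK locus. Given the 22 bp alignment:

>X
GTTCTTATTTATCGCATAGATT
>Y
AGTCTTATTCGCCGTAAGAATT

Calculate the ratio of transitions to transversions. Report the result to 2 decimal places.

3.50

Transitions are A↔G and C↔T; transversions are all other mismatches.
Transitions: 7. Transversions: 2.
R = 7/2 = 3.50.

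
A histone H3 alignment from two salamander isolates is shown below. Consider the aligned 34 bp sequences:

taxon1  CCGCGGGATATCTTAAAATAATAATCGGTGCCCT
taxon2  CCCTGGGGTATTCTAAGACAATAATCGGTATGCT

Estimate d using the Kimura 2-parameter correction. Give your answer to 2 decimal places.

Of 34 sites, 8 differences are transitions and 2 are transversions, so P = 8/34 ≈ 0.235294 and Q = 2/34 ≈ 0.058824.
Under the Kimura two-parameter model, d = −½ ln(1 − 2P − Q) − ¼ ln(1 − 2Q).
1 − 2P − Q = 0.470588, giving −½ ln(0.470588) = 0.376886.
1 − 2Q = 0.882352, giving −¼ ln(0.882352) = 0.031291.
d = 0.376886 + 0.031291 = 0.408177.

0.41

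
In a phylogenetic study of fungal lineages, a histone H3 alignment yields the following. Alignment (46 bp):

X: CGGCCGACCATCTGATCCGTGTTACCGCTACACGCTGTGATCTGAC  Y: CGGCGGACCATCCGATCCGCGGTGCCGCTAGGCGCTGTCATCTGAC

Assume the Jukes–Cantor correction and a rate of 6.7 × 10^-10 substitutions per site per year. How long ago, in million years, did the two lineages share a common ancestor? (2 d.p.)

147.66

The sequences differ at 8 of 46 sites (5, 13, 20, 22, 24, 31, 32, 39), so p = 8/46 ≈ 0.173913.
d = −(3/4) ln(1 − 4p/3) = −0.75 ln(1 − 0.231884) = −0.75 ln(0.768116)
  = −0.75 × (-0.263815) = 0.197861 substitutions/site.
Under a molecular clock d = 2μt, so t = d/(2μ) = 0.197861 / (2 × 6.7 × 10^-10) = 147.66 million years.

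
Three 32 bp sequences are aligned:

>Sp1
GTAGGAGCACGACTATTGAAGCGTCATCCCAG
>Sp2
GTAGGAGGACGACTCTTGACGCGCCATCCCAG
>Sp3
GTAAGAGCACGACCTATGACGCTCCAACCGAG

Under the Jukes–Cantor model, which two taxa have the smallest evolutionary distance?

Sp1–Sp2: 4/32 differ, p = 0.125, d = 0.137.
Sp1–Sp3: 9/32 differ, p = 0.281, d = 0.353.
Sp2–Sp3: 8/32 differ, p = 0.250, d = 0.304.
The smallest distance is between Sp1 and Sp2.

Sp1 and Sp2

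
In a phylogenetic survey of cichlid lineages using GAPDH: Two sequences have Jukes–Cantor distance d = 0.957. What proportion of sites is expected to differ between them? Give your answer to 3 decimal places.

0.541

p = (3/4)(1 − e^(−4d/3)) = 0.75 × (1 − e^(-1.276)) = 0.75 × (1 − 0.279152) = 0.540636.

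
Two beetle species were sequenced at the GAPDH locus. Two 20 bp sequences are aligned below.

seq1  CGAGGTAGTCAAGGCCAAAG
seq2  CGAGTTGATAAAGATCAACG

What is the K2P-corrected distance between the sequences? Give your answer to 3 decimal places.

Of 20 sites, 4 differences are transitions and 3 are transversions, so P = 4/20 = 0.2 and Q = 3/20 = 0.15.
Under the Kimura two-parameter model, d = −½ ln(1 − 2P − Q) − ¼ ln(1 − 2Q).
1 − 2P − Q = 0.45, giving −½ ln(0.45) = 0.399254.
1 − 2Q = 0.7, giving −¼ ln(0.7) = 0.089169.
d = 0.399254 + 0.089169 = 0.488423.

0.488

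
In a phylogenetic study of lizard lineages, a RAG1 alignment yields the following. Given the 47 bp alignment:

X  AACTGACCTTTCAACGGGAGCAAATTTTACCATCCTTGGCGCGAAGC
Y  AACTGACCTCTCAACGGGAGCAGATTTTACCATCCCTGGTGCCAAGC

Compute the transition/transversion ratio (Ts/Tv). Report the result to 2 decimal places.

4.00

Transitions are A↔G and C↔T; transversions are all other mismatches.
Transitions: 4. Transversions: 1.
R = 4/1 = 4.00.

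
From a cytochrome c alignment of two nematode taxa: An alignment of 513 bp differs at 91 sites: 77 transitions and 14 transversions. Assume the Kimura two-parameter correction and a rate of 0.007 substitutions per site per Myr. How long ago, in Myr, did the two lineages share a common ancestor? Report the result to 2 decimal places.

P = 77/513 ≈ 0.150097 and Q = 14/513 ≈ 0.02729.
Under the Kimura two-parameter model, d = −½ ln(1 − 2P − Q) − ¼ ln(1 − 2Q).
1 − 2P − Q = 0.672516, giving −½ ln(0.672516) = 0.198365.
1 − 2Q = 0.94542, giving −¼ ln(0.94542) = 0.014032.
d = 0.198365 + 0.014032 = 0.212397.
Under a molecular clock d = 2μt, so t = d/(2μ) = 0.212397 / (2 × 0.007) = 15.17 Myr.

15.17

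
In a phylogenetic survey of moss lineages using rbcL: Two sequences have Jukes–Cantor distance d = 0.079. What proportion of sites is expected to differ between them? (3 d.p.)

0.075

p = (3/4)(1 − e^(−4d/3)) = 0.75 × (1 − e^(-0.105333)) = 0.75 × (1 − 0.900025) = 0.074981.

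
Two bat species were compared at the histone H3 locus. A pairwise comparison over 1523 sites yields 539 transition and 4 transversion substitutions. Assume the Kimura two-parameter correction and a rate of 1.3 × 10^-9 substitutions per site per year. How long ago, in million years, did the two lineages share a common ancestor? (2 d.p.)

238.85

P = 539/1523 ≈ 0.353907 and Q = 4/1523 ≈ 0.002626.
Under the Kimura two-parameter model, d = −½ ln(1 − 2P − Q) − ¼ ln(1 − 2Q).
1 − 2P − Q = 0.28956, giving −½ ln(0.28956) = 0.619696.
1 − 2Q = 0.994748, giving −¼ ln(0.994748) = 0.001316.
d = 0.619696 + 0.001316 = 0.621012.
Under a molecular clock d = 2μt, so t = d/(2μ) = 0.621012 / (2 × 1.3 × 10^-9) = 238.85 million years.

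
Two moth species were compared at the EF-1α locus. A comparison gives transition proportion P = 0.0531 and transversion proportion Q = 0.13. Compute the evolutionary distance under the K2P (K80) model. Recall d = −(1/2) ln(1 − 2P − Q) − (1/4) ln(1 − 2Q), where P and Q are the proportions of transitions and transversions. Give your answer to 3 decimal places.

Under the Kimura two-parameter model, d = −½ ln(1 − 2P − Q) − ¼ ln(1 − 2Q).
1 − 2P − Q = 0.7638, giving −½ ln(0.7638) = 0.134725.
1 − 2Q = 0.74, giving −¼ ln(0.74) = 0.075276.
d = 0.134725 + 0.075276 = 0.210001.

0.210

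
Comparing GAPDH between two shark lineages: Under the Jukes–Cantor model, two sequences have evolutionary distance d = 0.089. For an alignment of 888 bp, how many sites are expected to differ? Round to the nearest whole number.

75

Invert JC69: p = (3/4)(1 − e^(−4d/3)) = 0.75 × (1 − e^(-0.118667)) = 0.75 × (1 − 0.888103) = 0.083923.
Expected differing sites = pL ≈ 0.083923 × 888 = 74.523624 ≈ 75.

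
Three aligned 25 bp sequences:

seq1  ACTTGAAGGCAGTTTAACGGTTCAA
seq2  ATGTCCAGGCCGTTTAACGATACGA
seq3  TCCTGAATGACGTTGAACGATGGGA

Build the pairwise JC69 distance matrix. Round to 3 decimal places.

d(seq1,seq2) = 0.417, d(seq1,seq3) = 0.572, d(seq2,seq3) = 0.572

seq1–seq2: 8/25 sites differ → p = 0.32, d = −0.75 ln(1 − 0.426667) = 0.417216 ≈ 0.417.
seq1–seq3: 10/25 sites differ → p = 0.4, d = −0.75 ln(1 − 0.533333) = 0.571605 ≈ 0.572.
seq2–seq3: 10/25 sites differ → p = 0.4, d = −0.75 ln(1 − 0.533333) = 0.571605 ≈ 0.572.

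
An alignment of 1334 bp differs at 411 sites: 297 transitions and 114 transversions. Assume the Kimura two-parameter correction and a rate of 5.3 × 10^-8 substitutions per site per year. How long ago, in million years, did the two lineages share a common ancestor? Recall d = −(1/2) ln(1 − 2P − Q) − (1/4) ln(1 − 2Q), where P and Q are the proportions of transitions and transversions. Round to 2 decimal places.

4.01

P = 297/1334 ≈ 0.222639 and Q = 114/1334 ≈ 0.085457.
Under the Kimura two-parameter model, d = −½ ln(1 − 2P − Q) − ¼ ln(1 − 2Q).
1 − 2P − Q = 0.469265, giving −½ ln(0.469265) = 0.378294.
1 − 2Q = 0.829086, giving −¼ ln(0.829086) = 0.046858.
d = 0.378294 + 0.046858 = 0.425152.
Under a molecular clock d = 2μt, so t = d/(2μ) = 0.425152 / (2 × 5.3 × 10^-8) = 4.01 million years.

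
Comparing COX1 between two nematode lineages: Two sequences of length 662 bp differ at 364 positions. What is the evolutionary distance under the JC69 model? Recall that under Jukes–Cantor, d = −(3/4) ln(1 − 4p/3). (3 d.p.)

0.991

p = 364/662 ≈ 0.549849.
d = −(3/4) ln(1 − 4p/3) = −0.75 ln(1 − 0.733132) = −0.75 ln(0.266868)
  = −0.75 × (-1.321001) = 0.990751 substitutions/site.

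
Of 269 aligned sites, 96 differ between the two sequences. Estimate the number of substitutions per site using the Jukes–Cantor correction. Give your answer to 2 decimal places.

0.48

p = 96/269 ≈ 0.356877.
d = −(3/4) ln(1 − 4p/3) = −0.75 ln(1 − 0.475836) = −0.75 ln(0.524164)
  = −0.75 × (-0.645951) = 0.484463 substitutions/site.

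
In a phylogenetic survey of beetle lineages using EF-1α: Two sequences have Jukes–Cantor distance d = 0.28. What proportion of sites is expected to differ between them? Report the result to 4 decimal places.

p = (3/4)(1 − e^(−4d/3)) = 0.75 × (1 − e^(-0.373333)) = 0.75 × (1 − 0.688436) = 0.233673.

0.2337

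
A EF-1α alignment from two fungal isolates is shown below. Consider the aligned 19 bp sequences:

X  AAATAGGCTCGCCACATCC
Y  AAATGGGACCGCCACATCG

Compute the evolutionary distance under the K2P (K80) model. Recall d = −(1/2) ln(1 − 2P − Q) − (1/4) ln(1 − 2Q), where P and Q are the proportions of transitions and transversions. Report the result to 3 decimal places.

0.249

Of 19 sites, 2 differences are transitions and 2 are transversions, so P = 2/19 ≈ 0.105263 and Q = 2/19 ≈ 0.105263.
Under the Kimura two-parameter model, d = −½ ln(1 − 2P − Q) − ¼ ln(1 − 2Q).
1 − 2P − Q = 0.684211, giving −½ ln(0.684211) = 0.189744.
1 − 2Q = 0.789474, giving −¼ ln(0.789474) = 0.059097.
d = 0.189744 + 0.059097 = 0.248841.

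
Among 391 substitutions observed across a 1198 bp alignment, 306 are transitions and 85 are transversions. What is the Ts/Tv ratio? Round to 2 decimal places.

R = 306/85 = 3.60.

3.60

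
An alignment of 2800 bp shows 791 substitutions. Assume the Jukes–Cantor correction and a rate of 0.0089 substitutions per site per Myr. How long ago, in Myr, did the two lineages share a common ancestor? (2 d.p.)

p = 791/2800 = 0.2825.
d = −(3/4) ln(1 − 4p/3) = −0.75 ln(1 − 0.376667) = −0.75 ln(0.623333)
  = −0.75 × (-0.472674) = 0.354506 substitutions/site.
Under a molecular clock d = 2μt, so t = d/(2μ) = 0.354506 / (2 × 0.0089) = 19.92 Myr.

19.92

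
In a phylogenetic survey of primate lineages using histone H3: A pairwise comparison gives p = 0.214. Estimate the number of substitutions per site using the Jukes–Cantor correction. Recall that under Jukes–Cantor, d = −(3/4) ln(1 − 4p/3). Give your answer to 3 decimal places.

d = −(3/4) ln(1 − 4p/3) = −0.75 ln(1 − 0.285333) = −0.75 ln(0.714667)
  = −0.75 × (-0.335939) = 0.251954 substitutions/site.

0.252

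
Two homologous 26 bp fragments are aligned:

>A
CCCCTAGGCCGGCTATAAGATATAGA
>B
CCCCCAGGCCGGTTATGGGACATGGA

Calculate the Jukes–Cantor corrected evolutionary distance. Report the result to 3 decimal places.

0.276

The sequences differ at 6 of 26 sites (5, 13, 17, 18, 21, 24), so p = 6/26 ≈ 0.230769.
d = −(3/4) ln(1 − 4p/3) = −0.75 ln(1 − 0.307692) = −0.75 ln(0.692308)
  = −0.75 × (-0.367724) = 0.275793 substitutions/site.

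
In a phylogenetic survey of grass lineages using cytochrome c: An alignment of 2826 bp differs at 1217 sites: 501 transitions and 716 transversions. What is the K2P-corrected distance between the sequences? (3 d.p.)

0.645

P = 501/2826 ≈ 0.177282 and Q = 716/2826 ≈ 0.253362.
Under the Kimura two-parameter model, d = −½ ln(1 − 2P − Q) − ¼ ln(1 − 2Q).
1 − 2P − Q = 0.392074, giving −½ ln(0.392074) = 0.468152.
1 − 2Q = 0.493276, giving −¼ ln(0.493276) = 0.176672.
d = 0.468152 + 0.176672 = 0.644824.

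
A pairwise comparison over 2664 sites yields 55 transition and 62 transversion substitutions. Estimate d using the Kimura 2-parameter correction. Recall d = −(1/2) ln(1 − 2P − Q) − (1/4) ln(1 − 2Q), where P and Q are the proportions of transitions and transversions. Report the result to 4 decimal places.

0.0453

P = 55/2664 ≈ 0.020646 and Q = 62/2664 ≈ 0.023273.
Under the Kimura two-parameter model, d = −½ ln(1 − 2P − Q) − ¼ ln(1 − 2Q).
1 − 2P − Q = 0.935435, giving −½ ln(0.935435) = 0.033372.
1 − 2Q = 0.953454, giving −¼ ln(0.953454) = 0.011916.
d = 0.033372 + 0.011916 = 0.045288.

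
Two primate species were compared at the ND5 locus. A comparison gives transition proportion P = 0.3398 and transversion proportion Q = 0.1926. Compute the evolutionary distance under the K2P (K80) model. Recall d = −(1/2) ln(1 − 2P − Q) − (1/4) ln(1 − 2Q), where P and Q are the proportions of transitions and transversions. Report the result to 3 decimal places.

Under the Kimura two-parameter model, d = −½ ln(1 − 2P − Q) − ¼ ln(1 − 2Q).
1 − 2P − Q = 0.1278, giving −½ ln(0.1278) = 1.028644.
1 − 2Q = 0.6148, giving −¼ ln(0.6148) = 0.121615.
d = 1.028644 + 0.121615 = 1.150259.

1.150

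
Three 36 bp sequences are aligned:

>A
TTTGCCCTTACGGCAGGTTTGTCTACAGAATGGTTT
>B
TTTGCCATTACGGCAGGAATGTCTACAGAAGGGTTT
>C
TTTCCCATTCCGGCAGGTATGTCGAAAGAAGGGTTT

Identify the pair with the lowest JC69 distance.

A and B

A–B: 4/36 differ, p = 0.111, d = 0.120.
A–C: 7/36 differ, p = 0.194, d = 0.225.
B–C: 5/36 differ, p = 0.139, d = 0.154.
The smallest distance is between A and B.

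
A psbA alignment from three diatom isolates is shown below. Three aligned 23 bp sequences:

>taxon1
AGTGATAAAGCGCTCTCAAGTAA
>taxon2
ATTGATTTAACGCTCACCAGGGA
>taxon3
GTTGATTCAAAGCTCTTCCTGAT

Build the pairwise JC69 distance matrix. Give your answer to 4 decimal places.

d(taxon1,taxon2) = 0.4674, d(taxon1,taxon3) = 0.8922, d(taxon2,taxon3) = 0.5532

taxon1–taxon2: 8/23 sites differ → p ≈ 0.347826, d = −0.75 ln(1 − 0.463768) = 0.467391 ≈ 0.4674.
taxon1–taxon3: 12/23 sites differ → p ≈ 0.521739, d = −0.75 ln(1 − 0.695652) = 0.892188 ≈ 0.8922.
taxon2–taxon3: 9/23 sites differ → p ≈ 0.391304, d = −0.75 ln(1 − 0.521739) = 0.553199 ≈ 0.5532.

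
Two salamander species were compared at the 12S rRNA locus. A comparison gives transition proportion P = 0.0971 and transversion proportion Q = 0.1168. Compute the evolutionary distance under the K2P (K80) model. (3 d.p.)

Under the Kimura two-parameter model, d = −½ ln(1 − 2P − Q) − ¼ ln(1 − 2Q).
1 − 2P − Q = 0.689, giving −½ ln(0.689) = 0.186257.
1 − 2Q = 0.7664, giving −¼ ln(0.7664) = 0.066513.
d = 0.186257 + 0.066513 = 0.252770.

0.253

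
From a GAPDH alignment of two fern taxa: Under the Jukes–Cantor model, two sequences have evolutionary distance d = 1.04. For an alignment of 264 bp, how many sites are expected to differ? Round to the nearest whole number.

Invert JC69: p = (3/4)(1 − e^(−4d/3)) = 0.75 × (1 − e^(-1.386667)) = 0.75 × (1 − 0.249907) = 0.562570.
Expected differing sites = pL ≈ 0.562570 × 264 = 148.51848 ≈ 149.

149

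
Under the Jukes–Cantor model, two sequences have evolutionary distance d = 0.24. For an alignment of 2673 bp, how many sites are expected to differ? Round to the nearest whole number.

Invert JC69: p = (3/4)(1 − e^(−4d/3)) = 0.75 × (1 − e^(-0.32)) = 0.75 × (1 − 0.726149) = 0.205388.
Expected differing sites = pL ≈ 0.205388 × 2673 = 549.002124 ≈ 549.

549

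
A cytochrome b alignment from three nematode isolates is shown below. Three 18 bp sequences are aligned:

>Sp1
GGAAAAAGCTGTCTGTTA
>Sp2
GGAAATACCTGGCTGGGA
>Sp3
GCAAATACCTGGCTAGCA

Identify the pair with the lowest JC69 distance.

Sp2 and Sp3

Sp1–Sp2: 5/18 differ, p = 0.278, d = 0.347.
Sp1–Sp3: 7/18 differ, p = 0.389, d = 0.548.
Sp2–Sp3: 3/18 differ, p = 0.167, d = 0.188.
The smallest distance is between Sp2 and Sp3.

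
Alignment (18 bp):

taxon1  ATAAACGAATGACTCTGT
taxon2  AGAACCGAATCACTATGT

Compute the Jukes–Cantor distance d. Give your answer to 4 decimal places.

0.2635

The sequences differ at 4 of 18 sites (2, 5, 11, 15), so p = 4/18 ≈ 0.222222.
d = −(3/4) ln(1 − 4p/3) = −0.75 ln(1 − 0.296296) = −0.75 ln(0.703704)
  = −0.75 × (-0.351397) = 0.263548 substitutions/site.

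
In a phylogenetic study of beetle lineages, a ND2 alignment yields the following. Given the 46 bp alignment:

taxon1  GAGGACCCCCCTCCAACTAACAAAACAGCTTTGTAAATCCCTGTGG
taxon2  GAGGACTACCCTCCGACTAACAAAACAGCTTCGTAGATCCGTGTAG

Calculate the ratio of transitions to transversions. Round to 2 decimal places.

Transitions are A↔G and C↔T; transversions are all other mismatches.
Transitions: 5. Transversions: 2.
R = 5/2 = 2.50.

2.50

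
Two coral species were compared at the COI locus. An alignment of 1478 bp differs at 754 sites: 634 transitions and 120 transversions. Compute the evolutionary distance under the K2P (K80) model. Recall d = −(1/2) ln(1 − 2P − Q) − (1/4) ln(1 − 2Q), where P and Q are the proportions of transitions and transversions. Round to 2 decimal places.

P = 634/1478 ≈ 0.428958 and Q = 120/1478 ≈ 0.081191.
Under the Kimura two-parameter model, d = −½ ln(1 − 2P − Q) − ¼ ln(1 − 2Q).
1 − 2P − Q = 0.060893, giving −½ ln(0.060893) = 1.399319.
1 − 2Q = 0.837618, giving −¼ ln(0.837618) = 0.044298.
d = 1.399319 + 0.044298 = 1.443617.

1.44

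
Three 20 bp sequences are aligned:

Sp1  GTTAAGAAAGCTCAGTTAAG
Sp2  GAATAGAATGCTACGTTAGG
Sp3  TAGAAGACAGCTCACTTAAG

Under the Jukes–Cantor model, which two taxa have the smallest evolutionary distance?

Sp1–Sp2: 7/20 differ, p = 0.350, d = 0.471.
Sp1–Sp3: 5/20 differ, p = 0.250, d = 0.304.
Sp2–Sp3: 9/20 differ, p = 0.450, d = 0.687.
The smallest distance is between Sp1 and Sp3.

Sp1 and Sp3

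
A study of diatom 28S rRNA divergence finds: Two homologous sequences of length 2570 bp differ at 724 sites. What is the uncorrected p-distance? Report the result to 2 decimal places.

0.28

p = 724/2570 = 0.281712… ≈ 0.28 (to 2 d.p.).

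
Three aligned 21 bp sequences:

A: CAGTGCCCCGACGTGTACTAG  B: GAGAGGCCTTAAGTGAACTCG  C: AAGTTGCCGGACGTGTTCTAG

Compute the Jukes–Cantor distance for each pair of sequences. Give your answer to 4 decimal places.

d(A,B) = 0.5319, d(A,C) = 0.2865, d(B,C) = 0.6355

A–B: 8/21 sites differ → p ≈ 0.380952, d = −0.75 ln(1 − 0.507936) = 0.531860 ≈ 0.5319.
A–C: 5/21 sites differ → p ≈ 0.238095, d = −0.75 ln(1 − 0.31746) = 0.286451 ≈ 0.2865.
B–C: 9/21 sites differ → p ≈ 0.428571, d = −0.75 ln(1 − 0.571428) = 0.635472 ≈ 0.6355.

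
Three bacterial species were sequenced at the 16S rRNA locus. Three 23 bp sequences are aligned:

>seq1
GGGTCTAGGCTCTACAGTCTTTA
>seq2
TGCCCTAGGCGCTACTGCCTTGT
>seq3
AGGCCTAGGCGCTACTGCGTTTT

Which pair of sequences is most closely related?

seq1–seq2: 8/23 differ, p = 0.348, d = 0.467.
seq1–seq3: 7/23 differ, p = 0.304, d = 0.390.
seq2–seq3: 4/23 differ, p = 0.174, d = 0.198.
The smallest distance is between seq2 and seq3.

seq2 and seq3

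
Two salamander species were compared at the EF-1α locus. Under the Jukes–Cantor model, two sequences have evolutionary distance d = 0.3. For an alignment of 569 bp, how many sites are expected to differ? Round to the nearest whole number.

141

Invert JC69: p = (3/4)(1 − e^(−4d/3)) = 0.75 × (1 − e^(-0.4)) = 0.75 × (1 − 0.670320) = 0.247260.
Expected differing sites = pL ≈ 0.247260 × 569 = 140.69094 ≈ 141.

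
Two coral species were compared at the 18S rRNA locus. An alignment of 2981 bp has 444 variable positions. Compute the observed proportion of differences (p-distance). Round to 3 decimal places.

0.149

p = 444/2981 = 0.148943… ≈ 0.149 (to 3 d.p.).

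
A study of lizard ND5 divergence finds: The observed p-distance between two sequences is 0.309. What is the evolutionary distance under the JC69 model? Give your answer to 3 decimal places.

d = −(3/4) ln(1 − 4p/3) = −0.75 ln(1 − 0.412) = −0.75 ln(0.588)
  = −0.75 × (-0.531028) = 0.398271 substitutions/site.

0.398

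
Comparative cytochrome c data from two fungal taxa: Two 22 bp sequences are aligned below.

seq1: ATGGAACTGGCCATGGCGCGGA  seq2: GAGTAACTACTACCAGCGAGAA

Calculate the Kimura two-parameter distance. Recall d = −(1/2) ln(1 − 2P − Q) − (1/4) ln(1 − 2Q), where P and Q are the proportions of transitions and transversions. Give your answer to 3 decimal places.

Of 22 sites, 6 differences are transitions and 6 are transversions, so P = 6/22 ≈ 0.272727 and Q = 6/22 ≈ 0.272727.
Under the Kimura two-parameter model, d = −½ ln(1 − 2P − Q) − ¼ ln(1 − 2Q).
1 − 2P − Q = 0.181819, giving −½ ln(0.181819) = 0.852372.
1 − 2Q = 0.454546, giving −¼ ln(0.454546) = 0.197114.
d = 0.852372 + 0.197114 = 1.049486.

1.049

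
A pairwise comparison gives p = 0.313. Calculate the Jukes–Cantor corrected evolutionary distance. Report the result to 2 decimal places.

0.41

d = −(3/4) ln(1 − 4p/3) = −0.75 ln(1 − 0.417333) = −0.75 ln(0.582667)
  = −0.75 × (-0.540139) = 0.405104 substitutions/site.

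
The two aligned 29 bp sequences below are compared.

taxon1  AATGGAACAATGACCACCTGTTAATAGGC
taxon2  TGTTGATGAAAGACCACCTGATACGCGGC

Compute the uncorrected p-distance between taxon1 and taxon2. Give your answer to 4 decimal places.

The sequences differ at 10 of 29 positions (sites 1, 2, 4, 7, 8, 11, 21, 24, 25, 26).
p = 10/29 = 0.344827… ≈ 0.3448 (to 4 d.p.).

0.3448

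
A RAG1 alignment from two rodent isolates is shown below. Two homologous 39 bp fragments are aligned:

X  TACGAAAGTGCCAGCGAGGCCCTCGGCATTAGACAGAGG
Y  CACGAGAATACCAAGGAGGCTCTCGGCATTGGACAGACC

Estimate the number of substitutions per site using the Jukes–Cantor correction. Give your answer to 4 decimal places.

The sequences differ at 10 of 39 sites (1, 6, 8, 10, 14, 15, 21, 31, 38, 39), so p = 10/39 ≈ 0.25641.
d = −(3/4) ln(1 − 4p/3) = −0.75 ln(1 − 0.34188) = −0.75 ln(0.65812)
  = −0.75 × (-0.418368) = 0.313776 substitutions/site.

0.3138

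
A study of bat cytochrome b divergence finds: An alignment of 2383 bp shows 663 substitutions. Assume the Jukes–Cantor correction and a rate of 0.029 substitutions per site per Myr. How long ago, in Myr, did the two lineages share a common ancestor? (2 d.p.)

p = 663/2383 ≈ 0.278221.
d = −(3/4) ln(1 − 4p/3) = −0.75 ln(1 − 0.370961) = −0.75 ln(0.629039)
  = −0.75 × (-0.463562) = 0.347672 substitutions/site.
Under a molecular clock d = 2μt, so t = d/(2μ) = 0.347672 / (2 × 0.029) = 5.99 Myr.

5.99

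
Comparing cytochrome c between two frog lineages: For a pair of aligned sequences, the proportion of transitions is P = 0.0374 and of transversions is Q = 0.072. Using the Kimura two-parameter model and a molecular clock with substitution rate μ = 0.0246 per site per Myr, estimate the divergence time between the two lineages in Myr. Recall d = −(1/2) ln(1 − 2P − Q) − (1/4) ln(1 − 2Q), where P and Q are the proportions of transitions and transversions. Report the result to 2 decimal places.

2.40

Under the Kimura two-parameter model, d = −½ ln(1 − 2P − Q) − ¼ ln(1 − 2Q).
1 − 2P − Q = 0.8532, giving −½ ln(0.8532) = 0.079381.
1 − 2Q = 0.856, giving −¼ ln(0.856) = 0.038871.
d = 0.079381 + 0.038871 = 0.118252.
Under a molecular clock d = 2μt, so t = d/(2μ) = 0.118252 / (2 × 0.0246) = 2.40 Myr.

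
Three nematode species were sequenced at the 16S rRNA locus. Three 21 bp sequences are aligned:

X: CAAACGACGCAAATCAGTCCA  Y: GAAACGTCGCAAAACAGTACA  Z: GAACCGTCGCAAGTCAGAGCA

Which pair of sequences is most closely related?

X and Y

X–Y: 4/21 differ, p = 0.190, d = 0.220.
X–Z: 6/21 differ, p = 0.286, d = 0.360.
Y–Z: 5/21 differ, p = 0.238, d = 0.286.
The smallest distance is between X and Y.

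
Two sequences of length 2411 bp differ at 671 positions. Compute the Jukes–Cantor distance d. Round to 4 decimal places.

0.3478

p = 671/2411 ≈ 0.278308.
d = −(3/4) ln(1 − 4p/3) = −0.75 ln(1 − 0.371077) = −0.75 ln(0.628923)
  = −0.75 × (-0.463746) = 0.347810 substitutions/site.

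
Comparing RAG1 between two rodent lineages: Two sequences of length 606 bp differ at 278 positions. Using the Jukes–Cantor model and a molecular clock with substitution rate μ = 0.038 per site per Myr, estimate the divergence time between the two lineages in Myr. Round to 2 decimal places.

9.33

p = 278/606 ≈ 0.458746.
d = −(3/4) ln(1 − 4p/3) = −0.75 ln(1 − 0.611661) = −0.75 ln(0.388339)
  = −0.75 × (-0.945877) = 0.709408 substitutions/site.
Under a molecular clock d = 2μt, so t = d/(2μ) = 0.709408 / (2 × 0.038) = 9.33 Myr.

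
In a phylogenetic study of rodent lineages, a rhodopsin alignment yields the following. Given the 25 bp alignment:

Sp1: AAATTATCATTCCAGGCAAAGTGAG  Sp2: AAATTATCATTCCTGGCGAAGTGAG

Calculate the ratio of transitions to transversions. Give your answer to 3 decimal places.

Transitions are A↔G and C↔T; transversions are all other mismatches.
Transitions: 1. Transversions: 1.
R = 1/1 = 1.000.

1.000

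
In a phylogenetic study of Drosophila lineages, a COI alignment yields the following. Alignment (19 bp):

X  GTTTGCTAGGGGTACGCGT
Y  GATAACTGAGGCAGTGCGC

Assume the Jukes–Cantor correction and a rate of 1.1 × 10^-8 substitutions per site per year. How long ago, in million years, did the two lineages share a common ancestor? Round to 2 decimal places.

The sequences differ at 10 of 19 sites (2, 4, 5, 8, 9, 12, 13, 14, 15, 19), so p = 10/19 ≈ 0.526316.
d = −(3/4) ln(1 − 4p/3) = −0.75 ln(1 − 0.701755) = −0.75 ln(0.298245)
  = −0.75 × (-1.209840) = 0.907380 substitutions/site.
Under a molecular clock d = 2μt, so t = d/(2μ) = 0.907380 / (2 × 1.1 × 10^-8) = 41.24 million years.

41.24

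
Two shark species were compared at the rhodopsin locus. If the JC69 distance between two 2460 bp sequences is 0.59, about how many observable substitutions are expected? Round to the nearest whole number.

Invert JC69: p = (3/4)(1 − e^(−4d/3)) = 0.75 × (1 − e^(-0.786667)) = 0.75 × (1 − 0.455360) = 0.408480.
Expected differing sites = pL ≈ 0.408480 × 2460 = 1004.8608 ≈ 1005.

1005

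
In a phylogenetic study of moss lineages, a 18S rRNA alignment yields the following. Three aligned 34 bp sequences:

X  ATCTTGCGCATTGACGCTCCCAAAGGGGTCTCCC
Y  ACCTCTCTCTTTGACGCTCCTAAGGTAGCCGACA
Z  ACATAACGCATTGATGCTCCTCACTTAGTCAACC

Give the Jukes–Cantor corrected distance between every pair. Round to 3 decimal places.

X–Y: 13/34 sites differ → p ≈ 0.382353, d = −0.75 ln(1 − 0.509804) = 0.534712 ≈ 0.535.
X–Z: 13/34 sites differ → p ≈ 0.382353, d = −0.75 ln(1 − 0.509804) = 0.534712 ≈ 0.535.
Y–Z: 12/34 sites differ → p ≈ 0.352941, d = −0.75 ln(1 − 0.470588) = 0.476991 ≈ 0.477.

d(X,Y) = 0.535, d(X,Z) = 0.535, d(Y,Z) = 0.477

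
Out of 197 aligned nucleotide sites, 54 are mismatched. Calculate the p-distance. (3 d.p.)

p = 54/197 = 0.274111… ≈ 0.274 (to 3 d.p.).

0.274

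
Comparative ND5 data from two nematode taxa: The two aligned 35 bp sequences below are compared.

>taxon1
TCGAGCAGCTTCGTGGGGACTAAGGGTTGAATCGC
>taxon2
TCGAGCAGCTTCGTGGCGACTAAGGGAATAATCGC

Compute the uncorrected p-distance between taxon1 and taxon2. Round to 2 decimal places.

The sequences differ at 4 of 35 positions (sites 17, 27, 28, 29).
p = 4/35 = 0.114285… ≈ 0.11 (to 2 d.p.).

0.11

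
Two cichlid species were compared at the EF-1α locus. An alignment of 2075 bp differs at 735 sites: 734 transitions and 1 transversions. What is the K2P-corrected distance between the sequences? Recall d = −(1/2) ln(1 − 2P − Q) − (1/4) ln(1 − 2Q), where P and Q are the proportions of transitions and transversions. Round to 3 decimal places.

0.616

P = 734/2075 ≈ 0.353735 and Q = 1/2075 ≈ 0.000482.
Under the Kimura two-parameter model, d = −½ ln(1 − 2P − Q) − ¼ ln(1 − 2Q).
1 − 2P − Q = 0.292048, giving −½ ln(0.292048) = 0.615419.
1 − 2Q = 0.999036, giving −¼ ln(0.999036) = 0.000241.
d = 0.615419 + 0.000241 = 0.615660.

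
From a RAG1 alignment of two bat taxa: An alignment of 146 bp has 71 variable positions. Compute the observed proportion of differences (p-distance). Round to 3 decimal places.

p = 71/146 = 0.486301… ≈ 0.486 (to 3 d.p.).

0.486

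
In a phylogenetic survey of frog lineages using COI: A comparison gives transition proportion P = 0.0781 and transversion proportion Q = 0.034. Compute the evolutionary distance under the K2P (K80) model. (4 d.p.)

Under the Kimura two-parameter model, d = −½ ln(1 − 2P − Q) − ¼ ln(1 − 2Q).
1 − 2P − Q = 0.8098, giving −½ ln(0.8098) = 0.105484.
1 − 2Q = 0.932, giving −¼ ln(0.932) = 0.017606.
d = 0.105484 + 0.017606 = 0.123090.

0.1231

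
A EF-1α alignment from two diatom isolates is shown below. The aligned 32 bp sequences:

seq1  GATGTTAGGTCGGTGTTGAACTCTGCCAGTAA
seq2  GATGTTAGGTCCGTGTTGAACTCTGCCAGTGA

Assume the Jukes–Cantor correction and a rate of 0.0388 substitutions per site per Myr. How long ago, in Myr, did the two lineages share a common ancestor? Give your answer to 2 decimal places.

The sequences differ at 2 of 32 sites (12, 31), so p = 2/32 = 0.0625.
d = −(3/4) ln(1 − 4p/3) = −0.75 ln(1 − 0.083333) = −0.75 ln(0.916667)
  = −0.75 × (-0.087011) = 0.065258 substitutions/site.
Under a molecular clock d = 2μt, so t = d/(2μ) = 0.065258 / (2 × 0.0388) = 0.84 Myr.

0.84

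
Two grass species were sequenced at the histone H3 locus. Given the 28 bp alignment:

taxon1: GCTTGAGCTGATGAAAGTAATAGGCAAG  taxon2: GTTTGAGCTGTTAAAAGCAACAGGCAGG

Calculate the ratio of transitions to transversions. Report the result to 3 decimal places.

Transitions are A↔G and C↔T; transversions are all other mismatches.
Transitions: 5. Transversions: 1.
R = 5/1 = 5.000.

5.000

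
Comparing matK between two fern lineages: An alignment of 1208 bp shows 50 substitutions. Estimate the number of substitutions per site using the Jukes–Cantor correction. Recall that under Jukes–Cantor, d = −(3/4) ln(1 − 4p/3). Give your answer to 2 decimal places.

0.04

p = 50/1208 ≈ 0.041391.
d = −(3/4) ln(1 − 4p/3) = −0.75 ln(1 − 0.055188) = −0.75 ln(0.944812)
  = −0.75 × (-0.056769) = 0.042577 substitutions/site.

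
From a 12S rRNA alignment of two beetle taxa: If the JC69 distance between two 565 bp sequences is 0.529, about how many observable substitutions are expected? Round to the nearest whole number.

Invert JC69: p = (3/4)(1 − e^(−4d/3)) = 0.75 × (1 − e^(-0.705333)) = 0.75 × (1 − 0.493944) = 0.379542.
Expected differing sites = pL ≈ 0.379542 × 565 = 214.44123 ≈ 214.

214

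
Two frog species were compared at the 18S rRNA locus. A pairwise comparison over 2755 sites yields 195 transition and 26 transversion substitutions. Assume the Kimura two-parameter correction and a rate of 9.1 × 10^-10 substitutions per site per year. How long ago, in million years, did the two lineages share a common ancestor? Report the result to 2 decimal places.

P = 195/2755 ≈ 0.07078 and Q = 26/2755 ≈ 0.009437.
Under the Kimura two-parameter model, d = −½ ln(1 − 2P − Q) − ¼ ln(1 − 2Q).
1 − 2P − Q = 0.849003, giving −½ ln(0.849003) = 0.081846.
1 − 2Q = 0.981126, giving −¼ ln(0.981126) = 0.004764.
d = 0.081846 + 0.004764 = 0.086610.
Under a molecular clock d = 2μt, so t = d/(2μ) = 0.086610 / (2 × 9.1 × 10^-10) = 47.59 million years.

47.59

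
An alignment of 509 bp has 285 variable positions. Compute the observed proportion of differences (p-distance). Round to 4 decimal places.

p = 285/509 = 0.559921… ≈ 0.5599 (to 4 d.p.).

0.5599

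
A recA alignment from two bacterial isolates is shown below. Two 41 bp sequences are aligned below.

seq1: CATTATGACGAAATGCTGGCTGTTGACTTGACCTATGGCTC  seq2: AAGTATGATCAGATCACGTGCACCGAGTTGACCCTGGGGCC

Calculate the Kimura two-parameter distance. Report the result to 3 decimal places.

0.807

Of 41 sites, 9 differences are transitions and 11 are transversions, so P = 9/41 ≈ 0.219512 and Q = 11/41 ≈ 0.268293.
Under the Kimura two-parameter model, d = −½ ln(1 − 2P − Q) − ¼ ln(1 − 2Q).
1 − 2P − Q = 0.292683, giving −½ ln(0.292683) = 0.614333.
1 − 2Q = 0.463414, giving −¼ ln(0.463414) = 0.192284.
d = 0.614333 + 0.192284 = 0.806617.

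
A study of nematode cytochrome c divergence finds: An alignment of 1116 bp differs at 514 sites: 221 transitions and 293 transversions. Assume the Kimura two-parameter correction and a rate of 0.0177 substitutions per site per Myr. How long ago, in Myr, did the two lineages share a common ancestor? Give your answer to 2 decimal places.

20.44

P = 221/1116 ≈ 0.198029 and Q = 293/1116 ≈ 0.262545.
Under the Kimura two-parameter model, d = −½ ln(1 − 2P − Q) − ¼ ln(1 − 2Q).
1 − 2P − Q = 0.341397, giving −½ ln(0.341397) = 0.537355.
1 − 2Q = 0.47491, giving −¼ ln(0.47491) = 0.186157.
d = 0.537355 + 0.186157 = 0.723512.
Under a molecular clock d = 2μt, so t = d/(2μ) = 0.723512 / (2 × 0.0177) = 20.44 Myr.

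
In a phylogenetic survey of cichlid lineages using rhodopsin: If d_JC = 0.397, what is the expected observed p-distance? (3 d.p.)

0.308

p = (3/4)(1 − e^(−4d/3)) = 0.75 × (1 − e^(-0.529333)) = 0.75 × (1 − 0.588998) = 0.308252.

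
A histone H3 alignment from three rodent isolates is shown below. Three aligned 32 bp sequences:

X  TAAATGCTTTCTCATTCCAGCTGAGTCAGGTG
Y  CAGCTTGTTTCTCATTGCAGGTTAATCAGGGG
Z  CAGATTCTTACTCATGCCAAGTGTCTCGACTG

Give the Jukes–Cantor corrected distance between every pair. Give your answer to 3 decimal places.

X–Y: 10/32 sites differ → p = 0.3125, d = −0.75 ln(1 − 0.416667) = 0.404248 ≈ 0.404.
X–Z: 12/32 sites differ → p = 0.375, d = −0.75 ln(1 − 0.5) = 0.519860 ≈ 0.520.
Y–Z: 13/32 sites differ → p = 0.40625, d = −0.75 ln(1 − 0.541667) = 0.585119 ≈ 0.585.

d(X,Y) = 0.404, d(X,Z) = 0.520, d(Y,Z) = 0.585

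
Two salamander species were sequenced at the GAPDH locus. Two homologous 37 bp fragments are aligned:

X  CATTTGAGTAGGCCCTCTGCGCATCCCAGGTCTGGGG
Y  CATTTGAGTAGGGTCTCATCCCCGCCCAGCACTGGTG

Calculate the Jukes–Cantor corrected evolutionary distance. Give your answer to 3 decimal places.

The sequences differ at 10 of 37 sites (13, 14, 18, 19, 21, 23, 24, 30, 31, 36), so p = 10/37 ≈ 0.27027.
d = −(3/4) ln(1 − 4p/3) = −0.75 ln(1 − 0.36036) = −0.75 ln(0.63964)
  = −0.75 × (-0.446850) = 0.335138 substitutions/site.

0.335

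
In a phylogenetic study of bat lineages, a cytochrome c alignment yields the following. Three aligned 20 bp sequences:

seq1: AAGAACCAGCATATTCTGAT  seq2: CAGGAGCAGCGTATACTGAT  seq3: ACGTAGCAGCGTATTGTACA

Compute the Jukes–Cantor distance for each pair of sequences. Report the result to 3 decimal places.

d(seq1,seq2) = 0.304, d(seq1,seq3) = 0.572, d(seq2,seq3) = 0.572

seq1–seq2: 5/20 sites differ → p = 0.25, d = −0.75 ln(1 − 0.333333) = 0.304098 ≈ 0.304.
seq1–seq3: 8/20 sites differ → p = 0.4, d = −0.75 ln(1 − 0.533333) = 0.571605 ≈ 0.572.
seq2–seq3: 8/20 sites differ → p = 0.4, d = −0.75 ln(1 − 0.533333) = 0.571605 ≈ 0.572.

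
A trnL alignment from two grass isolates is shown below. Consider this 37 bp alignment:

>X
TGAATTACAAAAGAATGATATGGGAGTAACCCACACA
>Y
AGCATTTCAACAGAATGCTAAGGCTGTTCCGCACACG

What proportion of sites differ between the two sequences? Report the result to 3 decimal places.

0.324

The sequences differ at 12 of 37 positions.
p = 12/37 = 0.324324… ≈ 0.324 (to 3 d.p.).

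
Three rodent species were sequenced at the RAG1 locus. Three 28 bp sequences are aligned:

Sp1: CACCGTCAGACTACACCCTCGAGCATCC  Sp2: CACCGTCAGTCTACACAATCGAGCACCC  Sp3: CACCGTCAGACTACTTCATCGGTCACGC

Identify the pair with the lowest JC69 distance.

Sp1 and Sp2

Sp1–Sp2: 4/28 differ, p = 0.143, d = 0.158.
Sp1–Sp3: 7/28 differ, p = 0.250, d = 0.304.
Sp2–Sp3: 7/28 differ, p = 0.250, d = 0.304.
The smallest distance is between Sp1 and Sp2.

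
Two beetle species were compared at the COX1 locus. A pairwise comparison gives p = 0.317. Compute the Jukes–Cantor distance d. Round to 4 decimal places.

d = −(3/4) ln(1 − 4p/3) = −0.75 ln(1 − 0.422667) = −0.75 ln(0.577333)
  = −0.75 × (-0.549336) = 0.412002 substitutions/site.

0.4120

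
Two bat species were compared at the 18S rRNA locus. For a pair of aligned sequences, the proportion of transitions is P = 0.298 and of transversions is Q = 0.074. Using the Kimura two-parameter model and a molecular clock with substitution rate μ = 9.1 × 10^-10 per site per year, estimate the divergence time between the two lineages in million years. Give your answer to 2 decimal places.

326.58

Under the Kimura two-parameter model, d = −½ ln(1 − 2P − Q) − ¼ ln(1 − 2Q).
1 − 2P − Q = 0.33, giving −½ ln(0.33) = 0.554331.
1 − 2Q = 0.852, giving −¼ ln(0.852) = 0.040042.
d = 0.554331 + 0.040042 = 0.594373.
Under a molecular clock d = 2μt, so t = d/(2μ) = 0.594373 / (2 × 9.1 × 10^-10) = 326.58 million years.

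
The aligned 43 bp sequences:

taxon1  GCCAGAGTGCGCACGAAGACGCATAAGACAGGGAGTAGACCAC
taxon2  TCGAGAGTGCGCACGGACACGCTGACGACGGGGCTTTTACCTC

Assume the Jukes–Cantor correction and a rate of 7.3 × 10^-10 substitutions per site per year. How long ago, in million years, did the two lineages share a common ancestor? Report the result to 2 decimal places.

265.07

The sequences differ at 13 of 43 sites, so p = 13/43 ≈ 0.302326.
d = −(3/4) ln(1 − 4p/3) = −0.75 ln(1 − 0.403101) = −0.75 ln(0.596899)
  = −0.75 × (-0.516007) = 0.387005 substitutions/site.
Under a molecular clock d = 2μt, so t = d/(2μ) = 0.387005 / (2 × 7.3 × 10^-10) = 265.07 million years.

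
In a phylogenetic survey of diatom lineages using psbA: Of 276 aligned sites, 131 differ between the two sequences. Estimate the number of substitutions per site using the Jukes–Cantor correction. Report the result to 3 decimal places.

p = 131/276 ≈ 0.474638.
d = −(3/4) ln(1 − 4p/3) = −0.75 ln(1 − 0.632851) = −0.75 ln(0.367149)
  = −0.75 × (-1.001988) = 0.751491 substitutions/site.

0.751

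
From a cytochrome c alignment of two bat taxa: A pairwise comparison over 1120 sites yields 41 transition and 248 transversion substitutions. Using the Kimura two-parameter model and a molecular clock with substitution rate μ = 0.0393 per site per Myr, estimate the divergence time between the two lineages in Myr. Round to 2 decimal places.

P = 41/1120 ≈ 0.036607 and Q = 248/1120 ≈ 0.221429.
Under the Kimura two-parameter model, d = −½ ln(1 − 2P − Q) − ¼ ln(1 − 2Q).
1 − 2P − Q = 0.705357, giving −½ ln(0.705357) = 0.174526.
1 − 2Q = 0.557142, giving −¼ ln(0.557142) = 0.146234.
d = 0.174526 + 0.146234 = 0.320760.
Under a molecular clock d = 2μt, so t = d/(2μ) = 0.320760 / (2 × 0.0393) = 4.08 Myr.

4.08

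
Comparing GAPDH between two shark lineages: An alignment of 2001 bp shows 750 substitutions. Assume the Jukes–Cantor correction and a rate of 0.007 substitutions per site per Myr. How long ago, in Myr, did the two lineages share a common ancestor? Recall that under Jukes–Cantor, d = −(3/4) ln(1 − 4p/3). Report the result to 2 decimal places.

p = 750/2001 ≈ 0.374813.
d = −(3/4) ln(1 − 4p/3) = −0.75 ln(1 − 0.499751) = −0.75 ln(0.500249)
  = −0.75 × (-0.692649) = 0.519487 substitutions/site.
Under a molecular clock d = 2μt, so t = d/(2μ) = 0.519487 / (2 × 0.007) = 37.11 Myr.

37.11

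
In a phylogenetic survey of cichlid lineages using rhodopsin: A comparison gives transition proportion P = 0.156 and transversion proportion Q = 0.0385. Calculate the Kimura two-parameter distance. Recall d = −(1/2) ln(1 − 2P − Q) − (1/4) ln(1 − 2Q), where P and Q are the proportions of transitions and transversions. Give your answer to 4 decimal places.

0.2358

Under the Kimura two-parameter model, d = −½ ln(1 − 2P − Q) − ¼ ln(1 − 2Q).
1 − 2P − Q = 0.6495, giving −½ ln(0.6495) = 0.215776.
1 − 2Q = 0.923, giving −¼ ln(0.923) = 0.020032.
d = 0.215776 + 0.020032 = 0.235808.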